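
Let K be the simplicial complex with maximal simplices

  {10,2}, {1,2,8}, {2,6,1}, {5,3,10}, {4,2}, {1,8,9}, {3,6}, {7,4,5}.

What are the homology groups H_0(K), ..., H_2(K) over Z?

K has 10 vertices, 16 edges, 5 triangles.
rank ∂_0 = 0, rank ∂_1 = 9 ⇒ b_0 = 10 − 0 − 9 = 1; all invariant factors of ∂_1 are 1 so no torsion. So H_0 = Z.
rank ∂_1 = 9, rank ∂_2 = 5 ⇒ b_1 = 16 − 9 − 5 = 2; all invariant factors of ∂_2 are 1 so no torsion. So H_1 = Z^2.
rank ∂_2 = 5, rank ∂_3 = 0 ⇒ b_2 = 5 − 5 − 0 = 0. So H_2 = 0.

H_0 ≅ Z,  H_1 ≅ Z^2,  H_2 = 0.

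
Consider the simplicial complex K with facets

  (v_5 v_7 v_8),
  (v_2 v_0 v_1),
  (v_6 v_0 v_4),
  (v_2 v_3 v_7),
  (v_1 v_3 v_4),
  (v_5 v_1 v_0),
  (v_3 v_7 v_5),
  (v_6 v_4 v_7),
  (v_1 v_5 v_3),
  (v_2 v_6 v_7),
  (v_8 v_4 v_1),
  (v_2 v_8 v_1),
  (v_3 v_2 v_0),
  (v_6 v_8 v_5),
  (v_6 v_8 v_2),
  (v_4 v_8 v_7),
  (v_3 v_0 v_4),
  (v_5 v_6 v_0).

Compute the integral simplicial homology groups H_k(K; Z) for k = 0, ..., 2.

Take the total order v_0 < v_1 < v_2 < v_3 < v_4 < v_5 < v_6 < v_7 < v_8 on the vertex set. Then K (dimension 2) consists of the simplices:

  0-simplices (9): [v_0], [v_1], [v_2], [v_3], [v_4], [v_5], [v_6], [v_7], [v_8]
  1-simplices (27): (27 of them)
  2-simplices (18): (18 of them)

so the chain groups are C_0 ≅ Z^9, C_1 ≅ Z^27, C_2 ≅ Z^18.

Boundary ∂_1: C_1 → C_0 is given by ∂[p,q] = [q] − [p]. For instance
  ∂[v_0,v_6] = [v_6] − [v_0].
The resulting 9×27 matrix has rank 8, and its Smith normal form has invariant factors (1,1,1,1,1,1,1,1).

The boundary map ∂_2: C_2 → C_1 acts by ∂[p,q,r] = [q,r] − [p,r] + [p,q]. For instance
  ∂[v_0,v_1,v_2] = [v_1,v_2] − [v_0,v_2] + [v_0,v_1],
  ∂[v_0,v_5,v_6] = [v_5,v_6] − [v_0,v_6] + [v_0,v_5].
This gives a 27×18 integer matrix of rank 18; reducing to Smith normal form yields diagonal entries (1,1,1,1,1,1,1,1,1,1,1,1,1,1,1,1,1,2).

Now H_k = ker ∂_k / im ∂_{k+1}, so:

  H_0: rank C_0 − rank ∂_1 = 9 − 8 = 1, and the invariant factors of ∂_1 are all 1, so H_0 ≅ Z.
  H_1: rank ker ∂_1 − rank ∂_2 = (27 − 8) − 18 = 1, and ∂_2 has invariant factor 2 > 1, so H_1 ≅ Z ⊕ Z/2Z.
  H_2: rank ker ∂_2 − rank ∂_3 = (18 − 18) − 0 = 0, and there is no ∂_3, so H_2 ≅ 0.

H_0 = Z,  H_1 = Z ⊕ Z/2Z,  H_2 = 0.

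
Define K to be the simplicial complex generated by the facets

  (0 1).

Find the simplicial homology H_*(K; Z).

H_0 = Z,  H_1 = 0.

Take the total order 0 < 1 on the vertex set. Then K (dimension 1) consists of the simplices:

  0-simplices (2): [0], [1]
  1-simplices (1): [0,1]

giving chain groups C_0 ≅ Z^2, C_1 ≅ Z^1.

The boundary map ∂_1: C_1 → C_0 is given by ∂[p,q] = [q] − [p].
The resulting 2×1 matrix has rank 1, and its Smith normal form has invariant factors (1).

Computing H_k = (kernel of ∂_k) / (image of ∂_{k+1}):

  H_0: rank C_0 − rank ∂_1 = 2 − 1 = 1, and the invariant factors of ∂_1 are all 1, so H_0 = Z.
  H_1: rank ker ∂_1 − rank ∂_2 = (1 − 1) − 0 = 0, and there is no ∂_2, so H_1 = 0.

As a check, the Euler characteristic is 2 − 1 = 1, which agrees with 1 − 0 = 1.
(K is a triangulation of the 1-simplex.)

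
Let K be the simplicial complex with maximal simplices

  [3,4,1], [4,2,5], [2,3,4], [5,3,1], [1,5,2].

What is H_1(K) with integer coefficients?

K has 5 vertices, 10 edges, 5 triangles.
rank ∂_1 = 4, rank ∂_2 = 5 ⇒ b_1 = 10 − 4 − 5 = 1; all invariant factors of ∂_2 are 1 so no torsion. So H_1 = Z.

H_1 ≅ Z.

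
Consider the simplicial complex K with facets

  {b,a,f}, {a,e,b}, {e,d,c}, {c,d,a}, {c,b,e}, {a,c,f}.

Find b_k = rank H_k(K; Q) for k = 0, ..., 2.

Order the vertices as a < b < c < d < e < f. Listing each simplex with vertices in this order, K has dimension 2 with simplices:

  0-simplices (6): a, b, c, d, e, f
  1-simplices (12): ab, ac, ad, ae, af, bc, be, bf, cd, ce, cf, de
  2-simplices (6): abe, abf, acd, acf, bce, cde

giving chain groups C_0 ≅ Z^6, C_1 ≅ Z^12, C_2 ≅ Z^6.

∂_1: C_1 → C_0 sends each edge [p,q] (with p < q) to q − p. For instance
  ∂bf = f − b.
As a 6×12 matrix over Z this has rank 5, with invariant factors (1,1,1,1,1).

∂_2: C_2 → C_1 maps a triangle to the signed sum of its edges. For instance
  ∂abe = be − ae + ab,
  ∂abf = bf − af + ab.
As a 12×6 matrix over Z this has rank 6, with invariant factors (1,1,1,1,1,1).

From H_k ≅ ker(∂_k) / im(∂_{k+1}) we obtain:

  H_0: rank C_0 − rank ∂_1 = 6 − 5 = 1, and the invariant factors of ∂_1 are all 1, so H_0 = Z.
  H_1: rank ker ∂_1 − rank ∂_2 = (12 − 5) − 6 = 1, and the invariant factors of ∂_2 are all 1, so H_1 = Z.
  H_2: rank ker ∂_2 − rank ∂_3 = (6 − 6) − 0 = 0, and there is no ∂_3, so H_2 = 0.

Hence the Betti numbers are b_0 = 1, b_1 = 1, b_2 = 0.

b_0 = 1, b_1 = 1, b_2 = 0.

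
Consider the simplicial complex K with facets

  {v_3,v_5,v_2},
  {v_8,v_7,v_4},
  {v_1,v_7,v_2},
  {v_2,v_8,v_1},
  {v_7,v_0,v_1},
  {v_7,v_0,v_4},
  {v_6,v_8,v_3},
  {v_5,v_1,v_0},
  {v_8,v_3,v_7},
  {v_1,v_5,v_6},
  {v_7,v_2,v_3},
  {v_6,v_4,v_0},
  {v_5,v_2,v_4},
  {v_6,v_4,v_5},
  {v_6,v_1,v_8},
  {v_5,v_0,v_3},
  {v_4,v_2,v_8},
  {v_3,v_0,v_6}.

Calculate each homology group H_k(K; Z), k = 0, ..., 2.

H_0 = Z,  H_1 = Z ⊕ Z_2,  H_2 = 0.

K has 9 vertices, 27 edges, 18 triangles.
rank ∂_0 = 0, rank ∂_1 = 8 ⇒ b_0 = 9 − 0 − 8 = 1; all invariant factors of ∂_1 are 1 so no torsion. So H_0 ≅ Z.
rank ∂_1 = 8, rank ∂_2 = 18 ⇒ b_1 = 27 − 8 − 18 = 1; ∂_2 has invariant factor(s) [2] giving torsion. So H_1 ≅ Z ⊕ Z_2.
rank ∂_2 = 18, rank ∂_3 = 0 ⇒ b_2 = 18 − 18 − 0 = 0. So H_2 ≅ 0.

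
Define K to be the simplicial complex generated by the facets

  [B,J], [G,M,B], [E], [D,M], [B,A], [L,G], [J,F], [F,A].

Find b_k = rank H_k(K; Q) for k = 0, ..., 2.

b_0 = 2, b_1 = 1, b_2 = 0.

K has 9 vertices, 9 edges, 1 triangle.
rank ∂_0 = 0, rank ∂_1 = 7 ⇒ b_0 = 9 − 0 − 7 = 2; all invariant factors of ∂_1 are 1 so no torsion. So H_0 = Z^2.
rank ∂_1 = 7, rank ∂_2 = 1 ⇒ b_1 = 9 − 7 − 1 = 1; all invariant factors of ∂_2 are 1 so no torsion. So H_1 = Z.
rank ∂_2 = 1, rank ∂_3 = 0 ⇒ b_2 = 1 − 1 − 0 = 0. So H_2 = 0.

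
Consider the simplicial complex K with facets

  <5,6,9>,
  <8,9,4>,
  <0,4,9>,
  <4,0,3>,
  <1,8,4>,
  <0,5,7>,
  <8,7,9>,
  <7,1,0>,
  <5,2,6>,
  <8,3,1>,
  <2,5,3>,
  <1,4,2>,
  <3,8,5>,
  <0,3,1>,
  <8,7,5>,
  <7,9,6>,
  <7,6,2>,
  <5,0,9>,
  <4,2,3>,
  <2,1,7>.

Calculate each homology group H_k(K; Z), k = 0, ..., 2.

Fix the vertex order 0 < 1 < 2 < 3 < 4 < 5 < 6 < 7 < 8 < 9 and write every simplex with vertices in increasing order. Then dim K = 2 and the simplices of K are:

  0-simplices (10): [0], [1], [2], [3], [4], [5], [6], [7], [8], [9]
  1-simplices (30): (30 of them)
  2-simplices (20): (20 of them)

Hence C_0 ≅ Z^10, C_1 ≅ Z^30, C_2 ≅ Z^20.

The boundary map ∂_1: C_1 → C_0 sends each edge [p,q] (with p < q) to q − p.
As a 10×30 matrix over Z this has rank 9, with invariant factors (1,1,1,1,1,1,1,1,1).

The boundary map ∂_2: C_2 → C_1 sends each 2-simplex [p,q,r] to [q,r] − [p,r] + [p,q]. For instance
  ∂[0,5,9] = [5,9] − [0,9] + [0,5],
  ∂[2,5,6] = [5,6] − [2,6] + [2,5].
This gives a 30×20 integer matrix of rank 20; reducing to Smith normal form yields diagonal entries (1,1,1,1,1,1,1,1,1,1,1,1,1,1,1,1,1,1,1,2).

Reading off H_k = ker ∂_k / im ∂_{k+1}:

  H_0: rank C_0 − rank ∂_1 = 10 − 9 = 1, and the invariant factors of ∂_1 are all 1, so H_0 = Z.
  H_1: rank ker ∂_1 − rank ∂_2 = (30 − 9) − 20 = 1, and ∂_2 has invariant factor 2 > 1, so H_1 = Z ⊕ Z/2.
  H_2: rank ker ∂_2 − rank ∂_3 = (20 − 20) − 0 = 0, and there is no ∂_3, so H_2 = 0.

(K is a triangulation of the Klein bottle.)

H_0 ≅ Z,  H_1 ≅ Z ⊕ Z/2,  H_2 = 0.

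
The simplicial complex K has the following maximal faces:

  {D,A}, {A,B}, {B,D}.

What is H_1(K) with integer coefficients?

H_1 ≅ Z.

K has 3 vertices, 3 edges.
rank ∂_1 = 2, rank ∂_2 = 0 ⇒ b_1 = 3 − 2 − 0 = 1. So H_1 = Z.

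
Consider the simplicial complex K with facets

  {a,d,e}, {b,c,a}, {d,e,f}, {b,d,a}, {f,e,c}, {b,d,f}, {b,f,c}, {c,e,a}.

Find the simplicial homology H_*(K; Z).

H_0 = Z,  H_1 = 0,  H_2 = Z.

Order the vertices as a < b < c < d < e < f. Listing each simplex with vertices in this order, K has dimension 2 with simplices:

  0-simplices (6): a, b, c, d, e, f
  1-simplices (12): ab, ac, ad, ae, bc, bd, bf, ce, cf, de, df, ef
  2-simplices (8): abc, abd, ace, ade, bcf, bdf, cef, def

giving chain groups C_0 ≅ Z^6, C_1 ≅ Z^12, C_2 ≅ Z^8.

Boundary ∂_1: C_1 → C_0 is given by ∂[p,q] = [q] − [p].
The 6×12 boundary matrix has rank 5 and Smith normal form diag(1,1,1,1,1).

The boundary map ∂_2: C_2 → C_1 sends each 2-simplex [p,q,r] to [q,r] − [p,r] + [p,q]. For instance
  ∂bdf = df − bf + bd,
  ∂ace = ce − ae + ac.
The 12×8 boundary matrix has rank 7 and Smith normal form diag(1,1,1,1,1,1,1).

Computing H_k = (kernel of ∂_k) / (image of ∂_{k+1}):

  H_0: rank C_0 − rank ∂_1 = 6 − 5 = 1, and the invariant factors of ∂_1 are all 1, so H_0 = Z.
  H_1: rank ker ∂_1 − rank ∂_2 = (12 − 5) − 7 = 0, and the invariant factors of ∂_2 are all 1, so H_1 = 0.
  H_2: rank ker ∂_2 − rank ∂_3 = (8 − 7) − 0 = 1, and there is no ∂_3, so H_2 = Z.

As a check, the Euler characteristic is 6 − 12 + 8 = 2, which agrees with 1 − 0 + 1 = 2.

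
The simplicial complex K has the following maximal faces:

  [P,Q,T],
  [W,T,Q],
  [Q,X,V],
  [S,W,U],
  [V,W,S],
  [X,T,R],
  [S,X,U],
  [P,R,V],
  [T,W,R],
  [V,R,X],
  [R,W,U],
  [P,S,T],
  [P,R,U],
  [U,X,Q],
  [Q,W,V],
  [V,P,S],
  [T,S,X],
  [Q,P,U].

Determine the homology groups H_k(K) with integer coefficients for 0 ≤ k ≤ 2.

Fix the vertex order P < Q < R < S < T < U < V < W < X and write every simplex with vertices in increasing order. Then dim K = 2 and the simplices of K are:

  0-simplices (9): P, Q, R, S, T, U, V, W, X
  1-simplices (27): PQ, PR, PS, PT, PU, PV, QT, QU, QV, QW, QX, RT, RU, RV, RW, RX, ST, SU, SV, SW, SX, TW, TX, UW, UX, VW, VX
  2-simplices (18): PQT, PQU, PRU, PRV, PST, PSV, QTW, QUX, QVW, QVX, RTW, RTX, RUW, RVX, STX, SUW, SUX, SVW

so the chain groups are C_0 ≅ Z^9, C_1 ≅ Z^27, C_2 ≅ Z^18.

∂_1: C_1 → C_0 is given by ∂[p,q] = [q] − [p].
This gives a 9×27 integer matrix of rank 8; reducing to Smith normal form yields diagonal entries (1,1,1,1,1,1,1,1).

The boundary map ∂_2: C_2 → C_1 maps a triangle to the signed sum of its edges. For instance
  ∂SUW = UW − SW + SU,
  ∂RTX = TX − RX + RT.
This gives a 27×18 integer matrix of rank 17; reducing to Smith normal form yields diagonal entries (1,1,1,1,1,1,1,1,1,1,1,1,1,1,1,1,1).

Now H_k = ker ∂_k / im ∂_{k+1}, so:

  H_0: rank C_0 − rank ∂_1 = 9 − 8 = 1, and the invariant factors of ∂_1 are all 1, so H_0 ≅ Z.
  H_1: rank ker ∂_1 − rank ∂_2 = (27 − 8) − 17 = 2, and the invariant factors of ∂_2 are all 1, so H_1 ≅ Z^2.
  H_2: rank ker ∂_2 − rank ∂_3 = (18 − 17) − 0 = 1, and there is no ∂_3, so H_2 ≅ Z.

As a check, the Euler characteristic is 9 − 27 + 18 = 0, which agrees with 1 − 2 + 1 = 0.

H_0 = Z,  H_1 = Z^2,  H_2 = Z.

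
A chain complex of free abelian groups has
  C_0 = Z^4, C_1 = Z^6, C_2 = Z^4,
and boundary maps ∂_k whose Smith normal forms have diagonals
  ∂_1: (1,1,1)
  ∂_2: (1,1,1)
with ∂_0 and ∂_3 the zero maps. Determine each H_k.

H_0 ≅ Z,  H_1 = 0,  H_2 ≅ Z.

H_0: b_0 = 4 − 0 − 3 = 1; torsion from ∂_1 factors > 1: none. So H_0 ≅ Z.
H_1: b_1 = 6 − 3 − 3 = 0; torsion from ∂_2 factors > 1: none. So H_1 ≅ 0.
H_2: b_2 = 4 − 3 − 0 = 1; torsion from ∂_3 factors > 1: none. So H_2 ≅ Z.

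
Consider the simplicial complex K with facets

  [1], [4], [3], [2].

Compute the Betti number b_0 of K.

b_0 = 4.

K has 4 vertices.
rank ∂_0 = 0, rank ∂_1 = 0 ⇒ b_0 = 4 − 0 − 0 = 4. So H_0 ≅ Z^4.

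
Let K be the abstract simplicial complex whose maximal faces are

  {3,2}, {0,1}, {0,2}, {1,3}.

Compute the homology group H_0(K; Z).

H_0 = Z.

Order the vertices as 0 < 1 < 2 < 3. Listing each simplex with vertices in this order, K has dimension 1 with simplices:

  0-simplices (4): [0], [1], [2], [3]
  1-simplices (4): [0,1], [0,2], [1,3], [2,3]

Hence C_0 ≅ Z^4, C_1 ≅ Z^4.

Boundary ∂_1: C_1 → C_0 sends each edge [p,q] (with p < q) to q − p. For instance
  ∂[0,2] = [2] − [0].
The resulting 4×4 matrix has rank 3, and its Smith normal form has invariant factors (1,1,1).

Computing H_k = (kernel of ∂_k) / (image of ∂_{k+1}):

  H_0: rank C_0 − rank ∂_1 = 4 − 3 = 1, and the invariant factors of ∂_1 are all 1, so H_0 = Z.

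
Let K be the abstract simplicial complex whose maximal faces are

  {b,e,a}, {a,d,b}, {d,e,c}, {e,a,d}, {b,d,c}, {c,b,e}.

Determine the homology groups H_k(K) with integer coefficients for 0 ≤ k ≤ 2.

H_0 ≅ Z,  H_1 = 0,  H_2 ≅ Z.

K has 5 vertices, 9 edges, 6 triangles.
rank ∂_0 = 0, rank ∂_1 = 4 ⇒ b_0 = 5 − 0 − 4 = 1; all invariant factors of ∂_1 are 1 so no torsion. So H_0 ≅ Z.
rank ∂_1 = 4, rank ∂_2 = 5 ⇒ b_1 = 9 − 4 − 5 = 0; all invariant factors of ∂_2 are 1 so no torsion. So H_1 ≅ 0.
rank ∂_2 = 5, rank ∂_3 = 0 ⇒ b_2 = 6 − 5 − 0 = 1. So H_2 ≅ Z.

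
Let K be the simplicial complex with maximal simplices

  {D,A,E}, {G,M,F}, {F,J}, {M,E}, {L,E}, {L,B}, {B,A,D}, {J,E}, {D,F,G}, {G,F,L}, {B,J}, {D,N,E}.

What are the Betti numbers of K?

b_0 = 1, b_1 = 5, b_2 = 0.

Fix the vertex order A < B < D < E < F < G < J < L < M < N and write every simplex with vertices in increasing order. Then dim K = 2 and the simplices of K are:

  0-simplices (10): A, B, D, E, F, G, J, L, M, N
  1-simplices (20): AB, AD, AE, BD, BJ, BL, DE, DF, DG, DN, EJ, EL, EM, EN, FG, FJ, FL, FM, GL, GM
  2-simplices (6): ABD, ADE, DEN, DFG, FGL, FGM

giving chain groups C_0 ≅ Z^10, C_1 ≅ Z^20, C_2 ≅ Z^6.

Boundary ∂_1: C_1 → C_0 is given by ∂[p,q] = [q] − [p].
The 10×20 boundary matrix has rank 9 and Smith normal form diag(1,1,1,1,1,1,1,1,1).

∂_2: C_2 → C_1 acts by ∂[p,q,r] = [q,r] − [p,r] + [p,q]. For instance
  ∂DEN = EN − DN + DE,
  ∂FGM = GM − FM + FG.
This gives a 20×6 integer matrix of rank 6; reducing to Smith normal form yields diagonal entries (1,1,1,1,1,1).

Reading off H_k = ker ∂_k / im ∂_{k+1}:

  H_0: rank C_0 − rank ∂_1 = 10 − 9 = 1, and the invariant factors of ∂_1 are all 1, so H_0 ≅ Z.
  H_1: rank ker ∂_1 − rank ∂_2 = (20 − 9) − 6 = 5, and the invariant factors of ∂_2 are all 1, so H_1 ≅ Z^5.
  H_2: rank ker ∂_2 − rank ∂_3 = (6 − 6) − 0 = 0, and there is no ∂_3, so H_2 ≅ 0.

Hence the Betti numbers are b_0 = 1, b_1 = 5, b_2 = 0.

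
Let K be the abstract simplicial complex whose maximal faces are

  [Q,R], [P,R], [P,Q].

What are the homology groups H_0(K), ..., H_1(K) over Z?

H_0 ≅ Z,  H_1 ≅ Z.

We work with the vertex ordering P < Q < R. The simplices of K, each written with vertices in increasing order, are:

  0-simplices (3): P, Q, R
  1-simplices (3): PQ, PR, QR

giving chain groups C_0 ≅ Z^3, C_1 ≅ Z^3.

Boundary ∂_1: C_1 → C_0 sends each edge [p,q] (with p < q) to q − p. For instance
  ∂QR = R − Q.
The 3×3 boundary matrix has rank 2 and Smith normal form diag(1,1).

Computing H_k = (kernel of ∂_k) / (image of ∂_{k+1}):

  H_0: rank C_0 − rank ∂_1 = 3 − 2 = 1, and the invariant factors of ∂_1 are all 1, so H_0 ≅ Z.
  H_1: rank ker ∂_1 − rank ∂_2 = (3 − 2) − 0 = 1, and there is no ∂_2, so H_1 ≅ Z.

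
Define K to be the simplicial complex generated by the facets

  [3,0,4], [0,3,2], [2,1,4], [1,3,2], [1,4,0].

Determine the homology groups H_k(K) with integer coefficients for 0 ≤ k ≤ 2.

Order the vertices as 0 < 1 < 2 < 3 < 4. Listing each simplex with vertices in this order, K has dimension 2 with simplices:

  0-simplices (5): [0], [1], [2], [3], [4]
  1-simplices (10): [0,1], [0,2], [0,3], [0,4], [1,2], [1,3], [1,4], [2,3], [2,4], [3,4]
  2-simplices (5): [0,1,4], [0,2,3], [0,3,4], [1,2,3], [1,2,4]

giving chain groups C_0 ≅ Z^5, C_1 ≅ Z^10, C_2 ≅ Z^5.

Boundary ∂_1: C_1 → C_0 is given by ∂[p,q] = [q] − [p]. For instance
  ∂[0,3] = [3] − [0].
The resulting 5×10 matrix has rank 4, and its Smith normal form has invariant factors (1,1,1,1).

∂_2: C_2 → C_1 maps a triangle to the signed sum of its edges. For instance
  ∂[0,2,3] = [2,3] − [0,3] + [0,2],
  ∂[1,2,4] = [2,4] − [1,4] + [1,2].
The resulting 10×5 matrix has rank 5, and its Smith normal form has invariant factors (1,1,1,1,1).

From H_k ≅ ker(∂_k) / im(∂_{k+1}) we obtain:

  H_0: rank C_0 − rank ∂_1 = 5 − 4 = 1, and the invariant factors of ∂_1 are all 1, so H_0 = Z.
  H_1: rank ker ∂_1 − rank ∂_2 = (10 − 4) − 5 = 1, and the invariant factors of ∂_2 are all 1, so H_1 = Z.
  H_2: rank ker ∂_2 − rank ∂_3 = (5 − 5) − 0 = 0, and there is no ∂_3, so H_2 = 0.

As a check, the Euler characteristic is 5 − 10 + 5 = 0, which agrees with 1 − 1 + 0 = 0.

H_0 = Z,  H_1 = Z,  H_2 = 0.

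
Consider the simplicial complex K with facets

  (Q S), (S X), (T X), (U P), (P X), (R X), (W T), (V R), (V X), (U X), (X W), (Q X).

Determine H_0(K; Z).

H_0 = Z.

Fix the vertex order P < Q < R < S < T < U < V < W < X and write every simplex with vertices in increasing order. Then dim K = 1 and the simplices of K are:

  0-simplices (9): P, Q, R, S, T, U, V, W, X
  1-simplices (12): PU, PX, QS, QX, RV, RX, SX, TW, TX, UX, VX, WX

giving chain groups C_0 ≅ Z^9, C_1 ≅ Z^12.

Boundary ∂_1: C_1 → C_0 is given by ∂[p,q] = [q] − [p].
The resulting 9×12 matrix has rank 8, and its Smith normal form has invariant factors (1,1,1,1,1,1,1,1).

From H_k ≅ ker(∂_k) / im(∂_{k+1}) we obtain:

  H_0: rank C_0 − rank ∂_1 = 9 − 8 = 1, and the invariant factors of ∂_1 are all 1, so H_0 = Z.

(K is a triangulation of a wedge of 4 circles.)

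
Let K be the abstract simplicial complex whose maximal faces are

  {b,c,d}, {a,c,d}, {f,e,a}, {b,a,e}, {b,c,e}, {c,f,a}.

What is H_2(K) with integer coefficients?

H_2 = 0.

We work with the vertex ordering a < b < c < d < e < f. The simplices of K, each written with vertices in increasing order, are:

  0-simplices (6): a, b, c, d, e, f
  1-simplices (12): ab, ac, ad, ae, af, bc, bd, be, cd, ce, cf, ef
  2-simplices (6): abe, acd, acf, aef, bcd, bce

Hence C_0 ≅ Z^6, C_1 ≅ Z^12, C_2 ≅ Z^6.

∂_1: C_1 → C_0 is given by ∂[p,q] = [q] − [p]. For instance
  ∂cd = d − c.
As a 6×12 matrix over Z this has rank 5, with invariant factors (1,1,1,1,1).

Boundary ∂_2: C_2 → C_1 sends each 2-simplex [p,q,r] to [q,r] − [p,r] + [p,q]. For instance
  ∂acf = cf − af + ac,
  ∂acd = cd − ad + ac.
As a 12×6 matrix over Z this has rank 6, with invariant factors (1,1,1,1,1,1).

Reading off H_k = ker ∂_k / im ∂_{k+1}:

  H_2: rank ker ∂_2 − rank ∂_3 = (6 − 6) − 0 = 0, and there is no ∂_3, so H_2 ≅ 0.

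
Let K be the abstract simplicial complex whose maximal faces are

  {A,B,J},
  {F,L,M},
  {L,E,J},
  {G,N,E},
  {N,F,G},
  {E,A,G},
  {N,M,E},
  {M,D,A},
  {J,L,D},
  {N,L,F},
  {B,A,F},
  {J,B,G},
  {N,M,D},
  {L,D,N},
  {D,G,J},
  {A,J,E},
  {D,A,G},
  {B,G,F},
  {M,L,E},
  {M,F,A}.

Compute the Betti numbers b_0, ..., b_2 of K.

Order the vertices as A < B < D < E < F < G < J < L < M < N. Listing each simplex with vertices in this order, K has dimension 2 with simplices:

  0-simplices (10): A, B, D, E, F, G, J, L, M, N
  1-simplices (30): AB, AD, AE, AF, AG, AJ, AM, BF, BG, BJ, DG, DJ, DL, DM, DN, EG, EJ, EL, EM, EN, FG, FL, FM, FN, GJ, GN, JL, LM, LN, MN
  2-simplices (20): ABF, ABJ, ADG, ADM, AEG, AEJ, AFM, BFG, BGJ, DGJ, DJL, DLN, DMN, EGN, EJL, ELM, EMN, FGN, FLM, FLN

giving chain groups C_0 ≅ Z^10, C_1 ≅ Z^30, C_2 ≅ Z^20.

Boundary ∂_1: C_1 → C_0 sends each edge [p,q] (with p < q) to q − p.
The 10×30 boundary matrix has rank 9 and Smith normal form diag(1,1,1,1,1,1,1,1,1).

The boundary map ∂_2: C_2 → C_1 maps a triangle to the signed sum of its edges. For instance
  ∂EJL = JL − EL + EJ,
  ∂AEG = EG − AG + AE.
As a 30×20 matrix over Z this has rank 20, with invariant factors (1,1,1,1,1,1,1,1,1,1,1,1,1,1,1,1,1,1,1,2).

Now H_k = ker ∂_k / im ∂_{k+1}, so:

  H_0: rank C_0 − rank ∂_1 = 10 − 9 = 1, and the invariant factors of ∂_1 are all 1, so H_0 ≅ Z.
  H_1: rank ker ∂_1 − rank ∂_2 = (30 − 9) − 20 = 1, and ∂_2 has invariant factor 2 > 1, so H_1 ≅ Z ⊕ Z/2.
  H_2: rank ker ∂_2 − rank ∂_3 = (20 − 20) − 0 = 0, and there is no ∂_3, so H_2 ≅ 0.

As a check, the Euler characteristic is 10 − 30 + 20 = 0, which agrees with 1 − 1 + 0 = 0.
(K is a triangulation of the Klein bottle.)

Hence the Betti numbers are b_0 = 1, b_1 = 1, b_2 = 0.

b_0 = 1, b_1 = 1, b_2 = 0.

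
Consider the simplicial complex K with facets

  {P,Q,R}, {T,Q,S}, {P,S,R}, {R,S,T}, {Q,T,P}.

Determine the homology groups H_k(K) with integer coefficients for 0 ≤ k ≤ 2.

H_0 ≅ Z,  H_1 ≅ Z,  H_2 = 0.

K has 5 vertices, 10 edges, 5 triangles.
rank ∂_0 = 0, rank ∂_1 = 4 ⇒ b_0 = 5 − 0 − 4 = 1; all invariant factors of ∂_1 are 1 so no torsion. So H_0 ≅ Z.
rank ∂_1 = 4, rank ∂_2 = 5 ⇒ b_1 = 10 − 4 − 5 = 1; all invariant factors of ∂_2 are 1 so no torsion. So H_1 ≅ Z.
rank ∂_2 = 5, rank ∂_3 = 0 ⇒ b_2 = 5 − 5 − 0 = 0. So H_2 ≅ 0.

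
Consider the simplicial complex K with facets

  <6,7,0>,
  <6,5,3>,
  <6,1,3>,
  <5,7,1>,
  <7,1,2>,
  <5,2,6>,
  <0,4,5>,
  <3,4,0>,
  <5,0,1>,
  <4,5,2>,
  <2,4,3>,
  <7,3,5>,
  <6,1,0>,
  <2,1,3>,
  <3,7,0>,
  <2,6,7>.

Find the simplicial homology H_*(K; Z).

We work with the vertex ordering 0 < 1 < 2 < 3 < 4 < 5 < 6 < 7. The simplices of K, each written with vertices in increasing order, are:

  0-simplices (8): [0], [1], [2], [3], [4], [5], [6], [7]
  1-simplices (24): (24 of them)
  2-simplices (16): [0,1,5], [0,1,6], [0,3,4], [0,3,7], [0,4,5], [0,6,7], [1,2,3], [1,2,7], [1,3,6], [1,5,7], [2,3,4], [2,4,5], [2,5,6], [2,6,7], [3,5,6], [3,5,7]

giving chain groups C_0 ≅ Z^8, C_1 ≅ Z^24, C_2 ≅ Z^16.

The boundary map ∂_1: C_1 → C_0 maps an edge to its endpoints' difference, ∂[p,q] = q − p. For instance
  ∂[2,3] = [3] − [2].
As a 8×24 matrix over Z this has rank 7, with invariant factors (1,1,1,1,1,1,1).

The boundary map ∂_2: C_2 → C_1 acts by ∂[p,q,r] = [q,r] − [p,r] + [p,q]. For instance
  ∂[0,1,5] = [1,5] − [0,5] + [0,1],
  ∂[1,5,7] = [5,7] − [1,7] + [1,5].
The resulting 24×16 matrix has rank 15, and its Smith normal form has invariant factors (1,1,1,1,1,1,1,1,1,1,1,1,1,1,1).

From H_k ≅ ker(∂_k) / im(∂_{k+1}) we obtain:

  H_0: rank C_0 − rank ∂_1 = 8 − 7 = 1, and the invariant factors of ∂_1 are all 1, so H_0 = Z.
  H_1: rank ker ∂_1 − rank ∂_2 = (24 − 7) − 15 = 2, and the invariant factors of ∂_2 are all 1, so H_1 = Z^2.
  H_2: rank ker ∂_2 − rank ∂_3 = (16 − 15) − 0 = 1, and there is no ∂_3, so H_2 = Z.

(K is a triangulation of the torus T^2.)

H_0 ≅ Z,  H_1 ≅ Z^2,  H_2 ≅ Z.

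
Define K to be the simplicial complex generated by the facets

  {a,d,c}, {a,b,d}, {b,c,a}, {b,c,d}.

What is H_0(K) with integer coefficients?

H_0 ≅ Z.

Fix the vertex order a < b < c < d and write every simplex with vertices in increasing order. Then dim K = 2 and the simplices of K are:

  0-simplices (4): a, b, c, d
  1-simplices (6): ab, ac, ad, bc, bd, cd
  2-simplices (4): abc, abd, acd, bcd

so the chain groups are C_0 ≅ Z^4, C_1 ≅ Z^6, C_2 ≅ Z^4.

∂_1: C_1 → C_0 is given by ∂[p,q] = [q] − [p]. For instance
  ∂ab = b − a.
The resulting 4×6 matrix has rank 3, and its Smith normal form has invariant factors (1,1,1).

Boundary ∂_2: C_2 → C_1 maps a triangle to the signed sum of its edges. For instance
  ∂abd = bd − ad + ab,
  ∂abc = bc − ac + ab.
The resulting 6×4 matrix has rank 3, and its Smith normal form has invariant factors (1,1,1).

Computing H_k = (kernel of ∂_k) / (image of ∂_{k+1}):

  H_0: rank C_0 − rank ∂_1 = 4 − 3 = 1, and the invariant factors of ∂_1 are all 1, so H_0 ≅ Z.

(K is a triangulation of the 2-sphere S^2.)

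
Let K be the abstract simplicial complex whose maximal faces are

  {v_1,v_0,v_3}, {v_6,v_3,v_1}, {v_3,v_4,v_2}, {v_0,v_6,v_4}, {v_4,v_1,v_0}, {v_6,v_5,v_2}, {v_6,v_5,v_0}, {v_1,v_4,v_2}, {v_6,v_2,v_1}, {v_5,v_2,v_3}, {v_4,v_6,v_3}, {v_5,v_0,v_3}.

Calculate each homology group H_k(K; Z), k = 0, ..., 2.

Take the total order v_0 < v_1 < v_2 < v_3 < v_4 < v_5 < v_6 on the vertex set. Then K (dimension 2) consists of the simplices:

  0-simplices (7): [v_0], [v_1], [v_2], [v_3], [v_4], [v_5], [v_6]
  1-simplices (18): (18 of them)
  2-simplices (12): (12 of them)

giving chain groups C_0 ≅ Z^7, C_1 ≅ Z^18, C_2 ≅ Z^12.

∂_1: C_1 → C_0 is given by ∂[p,q] = [q] − [p].
The 7×18 boundary matrix has rank 6 and Smith normal form diag(1,1,1,1,1,1).

The boundary map ∂_2: C_2 → C_1 maps a triangle to the signed sum of its edges. For instance
  ∂[v_1,v_2,v_4] = [v_2,v_4] − [v_1,v_4] + [v_1,v_2],
  ∂[v_2,v_5,v_6] = [v_5,v_6] − [v_2,v_6] + [v_2,v_5].
The 18×12 boundary matrix has rank 12 and Smith normal form diag(1,1,1,1,1,1,1,1,1,1,1,2).

Reading off H_k = ker ∂_k / im ∂_{k+1}:

  H_0: rank C_0 − rank ∂_1 = 7 − 6 = 1, and the invariant factors of ∂_1 are all 1, so H_0 = Z.
  H_1: rank ker ∂_1 − rank ∂_2 = (18 − 6) − 12 = 0, and ∂_2 has invariant factor 2 > 1, so H_1 = Z/2.
  H_2: rank ker ∂_2 − rank ∂_3 = (12 − 12) − 0 = 0, and there is no ∂_3, so H_2 = 0.

As a check, the Euler characteristic is 7 − 18 + 12 = 1, which agrees with 1 − 0 + 0 = 1.

H_0 = Z,  H_1 = Z/2,  H_2 = 0.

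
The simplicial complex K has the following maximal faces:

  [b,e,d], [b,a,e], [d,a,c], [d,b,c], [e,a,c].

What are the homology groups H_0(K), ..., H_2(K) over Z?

Order the vertices as a < b < c < d < e. Listing each simplex with vertices in this order, K has dimension 2 with simplices:

  0-simplices (5): a, b, c, d, e
  1-simplices (10): ab, ac, ad, ae, bc, bd, be, cd, ce, de
  2-simplices (5): abe, acd, ace, bcd, bde

Hence C_0 ≅ Z^5, C_1 ≅ Z^10, C_2 ≅ Z^5.

The boundary map ∂_1: C_1 → C_0 maps an edge to its endpoints' difference, ∂[p,q] = q − p.
The 5×10 boundary matrix has rank 4 and Smith normal form diag(1,1,1,1).

Boundary ∂_2: C_2 → C_1 acts by ∂[p,q,r] = [q,r] − [p,r] + [p,q]. For instance
  ∂bcd = cd − bd + bc,
  ∂acd = cd − ad + ac.
As a 10×5 matrix over Z this has rank 5, with invariant factors (1,1,1,1,1).

Now H_k = ker ∂_k / im ∂_{k+1}, so:

  H_0: rank C_0 − rank ∂_1 = 5 − 4 = 1, and the invariant factors of ∂_1 are all 1, so H_0 ≅ Z.
  H_1: rank ker ∂_1 − rank ∂_2 = (10 − 4) − 5 = 1, and the invariant factors of ∂_2 are all 1, so H_1 ≅ Z.
  H_2: rank ker ∂_2 − rank ∂_3 = (5 − 5) − 0 = 0, and there is no ∂_3, so H_2 ≅ 0.

As a check, the Euler characteristic is 5 − 10 + 5 = 0, which agrees with 1 − 1 + 0 = 0.

H_0 ≅ Z,  H_1 ≅ Z,  H_2 = 0.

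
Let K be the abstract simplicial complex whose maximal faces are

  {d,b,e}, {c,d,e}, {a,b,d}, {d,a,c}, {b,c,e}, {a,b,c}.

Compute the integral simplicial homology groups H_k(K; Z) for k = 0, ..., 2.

H_0 ≅ Z,  H_1 = 0,  H_2 ≅ Z.

Order the vertices as a < b < c < d < e. Listing each simplex with vertices in this order, K has dimension 2 with simplices:

  0-simplices (5): a, b, c, d, e
  1-simplices (9): ab, ac, ad, bc, bd, be, cd, ce, de
  2-simplices (6): abc, abd, acd, bce, bde, cde

giving chain groups C_0 ≅ Z^5, C_1 ≅ Z^9, C_2 ≅ Z^6.

Boundary ∂_1: C_1 → C_0 is given by ∂[p,q] = [q] − [p]. For instance
  ∂be = e − b.
The 5×9 boundary matrix has rank 4 and Smith normal form diag(1,1,1,1).

∂_2: C_2 → C_1 acts by ∂[p,q,r] = [q,r] − [p,r] + [p,q]. For instance
  ∂cde = de − ce + cd,
  ∂abc = bc − ac + ab.
As a 9×6 matrix over Z this has rank 5, with invariant factors (1,1,1,1,1).

Reading off H_k = ker ∂_k / im ∂_{k+1}:

  H_0: rank C_0 − rank ∂_1 = 5 − 4 = 1, and the invariant factors of ∂_1 are all 1, so H_0 = Z.
  H_1: rank ker ∂_1 − rank ∂_2 = (9 − 4) − 5 = 0, and the invariant factors of ∂_2 are all 1, so H_1 = 0.
  H_2: rank ker ∂_2 − rank ∂_3 = (6 − 5) − 0 = 1, and there is no ∂_3, so H_2 = Z.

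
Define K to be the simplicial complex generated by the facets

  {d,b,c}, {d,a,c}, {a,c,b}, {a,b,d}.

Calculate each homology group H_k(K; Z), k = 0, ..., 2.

Order the vertices as a < b < c < d. Listing each simplex with vertices in this order, K has dimension 2 with simplices:

  0-simplices (4): a, b, c, d
  1-simplices (6): ab, ac, ad, bc, bd, cd
  2-simplices (4): abc, abd, acd, bcd

so the chain groups are C_0 ≅ Z^4, C_1 ≅ Z^6, C_2 ≅ Z^4.

Boundary ∂_1: C_1 → C_0 maps an edge to its endpoints' difference, ∂[p,q] = q − p.
The resulting 4×6 matrix has rank 3, and its Smith normal form has invariant factors (1,1,1).

∂_2: C_2 → C_1 acts by ∂[p,q,r] = [q,r] − [p,r] + [p,q]. For instance
  ∂bcd = cd − bd + bc,
  ∂acd = cd − ad + ac.
The resulting 6×4 matrix has rank 3, and its Smith normal form has invariant factors (1,1,1).

Now H_k = ker ∂_k / im ∂_{k+1}, so:

  H_0: rank C_0 − rank ∂_1 = 4 − 3 = 1, and the invariant factors of ∂_1 are all 1, so H_0 ≅ Z.
  H_1: rank ker ∂_1 − rank ∂_2 = (6 − 3) − 3 = 0, and the invariant factors of ∂_2 are all 1, so H_1 ≅ 0.
  H_2: rank ker ∂_2 − rank ∂_3 = (4 − 3) − 0 = 1, and there is no ∂_3, so H_2 ≅ Z.

As a check, the Euler characteristic is 4 − 6 + 4 = 2, which agrees with 1 − 0 + 1 = 2.

H_0 ≅ Z,  H_1 = 0,  H_2 ≅ Z.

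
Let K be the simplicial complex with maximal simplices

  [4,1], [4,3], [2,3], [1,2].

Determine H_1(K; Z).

H_1 = Z.

Fix the vertex order 1 < 2 < 3 < 4 and write every simplex with vertices in increasing order. Then dim K = 1 and the simplices of K are:

  0-simplices (4): [1], [2], [3], [4]
  1-simplices (4): [1,2], [1,4], [2,3], [3,4]

giving chain groups C_0 ≅ Z^4, C_1 ≅ Z^4.

Boundary ∂_1: C_1 → C_0 is given by ∂[p,q] = [q] − [p]. For instance
  ∂[1,4] = [4] − [1].
This gives a 4×4 integer matrix of rank 3; reducing to Smith normal form yields diagonal entries (1,1,1).

From H_k ≅ ker(∂_k) / im(∂_{k+1}) we obtain:

  H_1: rank ker ∂_1 − rank ∂_2 = (4 − 3) − 0 = 1, and there is no ∂_2, so H_1 = Z.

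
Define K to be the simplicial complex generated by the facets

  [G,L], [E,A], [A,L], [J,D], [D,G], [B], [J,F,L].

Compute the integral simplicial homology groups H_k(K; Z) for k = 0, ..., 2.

We work with the vertex ordering A < B < D < E < F < G < J < L. The simplices of K, each written with vertices in increasing order, are:

  0-simplices (8): A, B, D, E, F, G, J, L
  1-simplices (8): AE, AL, DG, DJ, FJ, FL, GL, JL
  2-simplices (1): FJL

so the chain groups are C_0 ≅ Z^8, C_1 ≅ Z^8, C_2 ≅ Z^1.

The boundary map ∂_1: C_1 → C_0 is given by ∂[p,q] = [q] − [p]. For instance
  ∂GL = L − G.
The resulting 8×8 matrix has rank 6, and its Smith normal form has invariant factors (1,1,1,1,1,1).

The boundary map ∂_2: C_2 → C_1 sends each 2-simplex [p,q,r] to [q,r] − [p,r] + [p,q]. For instance
  ∂FJL = JL − FL + FJ.
The 8×1 boundary matrix has rank 1 and Smith normal form diag(1).

Computing H_k = (kernel of ∂_k) / (image of ∂_{k+1}):

  H_0: rank C_0 − rank ∂_1 = 8 − 6 = 2, and the invariant factors of ∂_1 are all 1, so H_0 ≅ Z^2.
  H_1: rank ker ∂_1 − rank ∂_2 = (8 − 6) − 1 = 1, and the invariant factors of ∂_2 are all 1, so H_1 ≅ Z.
  H_2: rank ker ∂_2 − rank ∂_3 = (1 − 1) − 0 = 0, and there is no ∂_3, so H_2 ≅ 0.

As a check, the Euler characteristic is 8 − 8 + 1 = 1, which agrees with 2 − 1 + 0 = 1.

H_0 = Z^2,  H_1 = Z,  H_2 = 0.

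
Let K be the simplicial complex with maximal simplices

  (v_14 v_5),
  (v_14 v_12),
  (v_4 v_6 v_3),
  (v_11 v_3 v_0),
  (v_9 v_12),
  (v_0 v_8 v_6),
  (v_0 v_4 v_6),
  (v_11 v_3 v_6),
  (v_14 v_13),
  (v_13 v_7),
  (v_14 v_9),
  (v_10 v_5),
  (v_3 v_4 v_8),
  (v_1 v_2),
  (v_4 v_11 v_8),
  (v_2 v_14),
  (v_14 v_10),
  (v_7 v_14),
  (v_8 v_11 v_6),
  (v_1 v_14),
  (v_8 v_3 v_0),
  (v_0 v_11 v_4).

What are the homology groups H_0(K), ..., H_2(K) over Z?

H_0 ≅ Z^2,  H_1 ≅ Z^4 ⊕ Z/2Z,  H_2 = 0.

We work with the vertex ordering v_0 < v_1 < v_2 < v_3 < v_4 < v_5 < v_6 < v_7 < v_8 < v_9 < v_10 < v_11 < v_12 < v_13 < v_14. The simplices of K, each written with vertices in increasing order, are:

  0-simplices (15): [v_0], [v_1], [v_2], [v_3], [v_4], [v_5], [v_6], [v_7], [v_8], [v_9], [v_10], [v_11], [v_12], [v_13], [v_14]
  1-simplices (27): (27 of them)
  2-simplices (10): [v_0,v_3,v_8], [v_0,v_3,v_11], [v_0,v_4,v_6], [v_0,v_4,v_11], [v_0,v_6,v_8], [v_3,v_4,v_6], [v_3,v_4,v_8], [v_3,v_6,v_11], [v_4,v_8,v_11], [v_6,v_8,v_11]

so the chain groups are C_0 ≅ Z^15, C_1 ≅ Z^27, C_2 ≅ Z^10.

Boundary ∂_1: C_1 → C_0 maps an edge to its endpoints' difference, ∂[p,q] = q − p. For instance
  ∂[v_10,v_14] = [v_14] − [v_10].
This gives a 15×27 integer matrix of rank 13; reducing to Smith normal form yields diagonal entries (1,1,1,1,1,1,1,1,1,1,1,1,1).

∂_2: C_2 → C_1 acts by ∂[p,q,r] = [q,r] − [p,r] + [p,q]. For instance
  ∂[v_3,v_4,v_6] = [v_4,v_6] − [v_3,v_6] + [v_3,v_4],
  ∂[v_0,v_4,v_6] = [v_4,v_6] − [v_0,v_6] + [v_0,v_4].
The resulting 27×10 matrix has rank 10, and its Smith normal form has invariant factors (1,1,1,1,1,1,1,1,1,2).

From H_k ≅ ker(∂_k) / im(∂_{k+1}) we obtain:

  H_0: rank C_0 − rank ∂_1 = 15 − 13 = 2, and the invariant factors of ∂_1 are all 1, so H_0 ≅ Z^2.
  H_1: rank ker ∂_1 − rank ∂_2 = (27 − 13) − 10 = 4, and ∂_2 has invariant factor 2 > 1, so H_1 ≅ Z^4 ⊕ Z/2Z.
  H_2: rank ker ∂_2 − rank ∂_3 = (10 − 10) − 0 = 0, and there is no ∂_3, so H_2 ≅ 0.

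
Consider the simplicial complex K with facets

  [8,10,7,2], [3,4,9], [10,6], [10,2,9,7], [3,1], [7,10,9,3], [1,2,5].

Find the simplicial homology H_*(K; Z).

Take the total order 1 < 2 < 3 < 4 < 5 < 6 < 7 < 8 < 9 < 10 on the vertex set. Then K (dimension 3) consists of the simplices:

  0-simplices (10): [1], [2], [3], [4], [5], [6], [7], [8], [9], [10]
  1-simplices (19): [1,2], [1,3], [1,5], [2,5], [2,7], [2,8], [2,9], [2,10], [3,4], [3,7], [3,9], [3,10], [4,9], [6,10], [7,8], [7,9], [7,10], [8,10], [9,10]
  2-simplices (12): [1,2,5], [2,7,8], [2,7,9], [2,7,10], [2,8,10], [2,9,10], [3,4,9], [3,7,9], [3,7,10], [3,9,10], [7,8,10], [7,9,10]
  3-simplices (3): [2,7,8,10], [2,7,9,10], [3,7,9,10]

giving chain groups C_0 ≅ Z^10, C_1 ≅ Z^19, C_2 ≅ Z^12, C_3 ≅ Z^3.

The boundary map ∂_1: C_1 → C_0 maps an edge to its endpoints' difference, ∂[p,q] = q − p.
The 10×19 boundary matrix has rank 9 and Smith normal form diag(1,1,1,1,1,1,1,1,1).

Boundary ∂_2: C_2 → C_1 sends each 2-simplex [p,q,r] to [q,r] − [p,r] + [p,q]. For instance
  ∂[2,9,10] = [9,10] − [2,10] + [2,9],
  ∂[7,8,10] = [8,10] − [7,10] + [7,8].
As a 19×12 matrix over Z this has rank 9, with invariant factors (1,1,1,1,1,1,1,1,1).

Boundary ∂_3: C_3 → C_2 sends each 3-simplex σ to the alternating sum Σ_i (−1)^i (σ with its i-th vertex removed). For instance
  ∂[3,7,9,10] = [7,9,10] − [3,9,10] + [3,7,10] − [3,7,9],
  ∂[2,7,9,10] = [7,9,10] − [2,9,10] + [2,7,10] − [2,7,9].
This gives a 12×3 integer matrix of rank 3; reducing to Smith normal form yields diagonal entries (1,1,1).

Computing H_k = (kernel of ∂_k) / (image of ∂_{k+1}):

  H_0: rank C_0 − rank ∂_1 = 10 − 9 = 1, and the invariant factors of ∂_1 are all 1, so H_0 ≅ Z.
  H_1: rank ker ∂_1 − rank ∂_2 = (19 − 9) − 9 = 1, and the invariant factors of ∂_2 are all 1, so H_1 ≅ Z.
  H_2: rank ker ∂_2 − rank ∂_3 = (12 − 9) − 3 = 0, and the invariant factors of ∂_3 are all 1, so H_2 ≅ 0.
  H_3: rank ker ∂_3 − rank ∂_4 = (3 − 3) − 0 = 0, and there is no ∂_4, so H_3 ≅ 0.

As a check, the Euler characteristic is 10 − 19 + 12 − 3 = 0, which agrees with 1 − 1 + 0 − 0 = 0.

H_0 ≅ Z,  H_1 ≅ Z,  H_2 = 0,  H_3 = 0.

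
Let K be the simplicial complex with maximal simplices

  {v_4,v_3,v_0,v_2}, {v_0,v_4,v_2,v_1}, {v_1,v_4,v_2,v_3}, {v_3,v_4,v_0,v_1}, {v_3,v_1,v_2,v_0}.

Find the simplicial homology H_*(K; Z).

H_0 = Z,  H_1 = 0,  H_2 = 0,  H_3 = Z.

K has 5 vertices, 10 edges, 10 triangles, 5 3-simplices.
rank ∂_0 = 0, rank ∂_1 = 4 ⇒ b_0 = 5 − 0 − 4 = 1; all invariant factors of ∂_1 are 1 so no torsion. So H_0 = Z.
rank ∂_1 = 4, rank ∂_2 = 6 ⇒ b_1 = 10 − 4 − 6 = 0; all invariant factors of ∂_2 are 1 so no torsion. So H_1 = 0.
rank ∂_2 = 6, rank ∂_3 = 4 ⇒ b_2 = 10 − 6 − 4 = 0; all invariant factors of ∂_3 are 1 so no torsion. So H_2 = 0.
rank ∂_3 = 4, rank ∂_4 = 0 ⇒ b_3 = 5 − 4 − 0 = 1. So H_3 = Z.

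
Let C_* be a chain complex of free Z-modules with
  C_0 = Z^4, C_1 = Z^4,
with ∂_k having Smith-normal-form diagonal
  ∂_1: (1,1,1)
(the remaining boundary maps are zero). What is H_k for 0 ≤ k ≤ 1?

H_0: b_0 = 4 − 0 − 3 = 1; torsion from ∂_1 factors > 1: none. So H_0 ≅ Z.
H_1: b_1 = 4 − 3 − 0 = 1; torsion from ∂_2 factors > 1: none. So H_1 ≅ Z.

H_0 ≅ Z,  H_1 ≅ Z.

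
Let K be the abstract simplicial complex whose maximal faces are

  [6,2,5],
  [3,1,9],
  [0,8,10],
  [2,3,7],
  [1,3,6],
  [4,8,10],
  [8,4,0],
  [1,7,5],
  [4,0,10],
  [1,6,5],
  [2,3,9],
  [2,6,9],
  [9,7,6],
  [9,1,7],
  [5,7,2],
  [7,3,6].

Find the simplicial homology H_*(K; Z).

We work with the vertex ordering 0 < 1 < 2 < 3 < 4 < 5 < 6 < 7 < 8 < 9 < 10. The simplices of K, each written with vertices in increasing order, are:

  0-simplices (11): [0], [1], [2], [3], [4], [5], [6], [7], [8], [9], [10]
  1-simplices (24): (24 of them)
  2-simplices (16): [0,4,8], [0,4,10], [0,8,10], [1,3,6], [1,3,9], [1,5,6], [1,5,7], [1,7,9], [2,3,7], [2,3,9], [2,5,6], [2,5,7], [2,6,9], [3,6,7], [4,8,10], [6,7,9]

giving chain groups C_0 ≅ Z^11, C_1 ≅ Z^24, C_2 ≅ Z^16.

∂_1: C_1 → C_0 is given by ∂[p,q] = [q] − [p]. For instance
  ∂[1,6] = [6] − [1].
This gives a 11×24 integer matrix of rank 9; reducing to Smith normal form yields diagonal entries (1,1,1,1,1,1,1,1,1).

∂_2: C_2 → C_1 acts by ∂[p,q,r] = [q,r] − [p,r] + [p,q]. For instance
  ∂[0,8,10] = [8,10] − [0,10] + [0,8],
  ∂[2,3,9] = [3,9] − [2,9] + [2,3].
This gives a 24×16 integer matrix of rank 15; reducing to Smith normal form yields diagonal entries (1,1,1,1,1,1,1,1,1,1,1,1,1,1,2).

Computing H_k = (kernel of ∂_k) / (image of ∂_{k+1}):

  H_0: rank C_0 − rank ∂_1 = 11 − 9 = 2, and the invariant factors of ∂_1 are all 1, so H_0 ≅ Z^2.
  H_1: rank ker ∂_1 − rank ∂_2 = (24 − 9) − 15 = 0, and ∂_2 has invariant factor 2 > 1, so H_1 ≅ Z_2.
  H_2: rank ker ∂_2 − rank ∂_3 = (16 − 15) − 0 = 1, and there is no ∂_3, so H_2 ≅ Z.

H_0 = Z^2,  H_1 = Z_2,  H_2 = Z.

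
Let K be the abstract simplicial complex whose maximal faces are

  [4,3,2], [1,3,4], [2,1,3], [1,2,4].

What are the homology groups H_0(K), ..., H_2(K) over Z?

H_0 = Z,  H_1 = 0,  H_2 = Z.

We work with the vertex ordering 1 < 2 < 3 < 4. The simplices of K, each written with vertices in increasing order, are:

  0-simplices (4): [1], [2], [3], [4]
  1-simplices (6): [1,2], [1,3], [1,4], [2,3], [2,4], [3,4]
  2-simplices (4): [1,2,3], [1,2,4], [1,3,4], [2,3,4]

Hence C_0 ≅ Z^4, C_1 ≅ Z^6, C_2 ≅ Z^4.

Boundary ∂_1: C_1 → C_0 sends each edge [p,q] (with p < q) to q − p. For instance
  ∂[2,4] = [4] − [2].
The 4×6 boundary matrix has rank 3 and Smith normal form diag(1,1,1).

Boundary ∂_2: C_2 → C_1 sends each 2-simplex [p,q,r] to [q,r] − [p,r] + [p,q]. For instance
  ∂[2,3,4] = [3,4] − [2,4] + [2,3],
  ∂[1,3,4] = [3,4] − [1,4] + [1,3].
The resulting 6×4 matrix has rank 3, and its Smith normal form has invariant factors (1,1,1).

Reading off H_k = ker ∂_k / im ∂_{k+1}:

  H_0: rank C_0 − rank ∂_1 = 4 − 3 = 1, and the invariant factors of ∂_1 are all 1, so H_0 ≅ Z.
  H_1: rank ker ∂_1 − rank ∂_2 = (6 − 3) − 3 = 0, and the invariant factors of ∂_2 are all 1, so H_1 ≅ 0.
  H_2: rank ker ∂_2 − rank ∂_3 = (4 − 3) − 0 = 1, and there is no ∂_3, so H_2 ≅ Z.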